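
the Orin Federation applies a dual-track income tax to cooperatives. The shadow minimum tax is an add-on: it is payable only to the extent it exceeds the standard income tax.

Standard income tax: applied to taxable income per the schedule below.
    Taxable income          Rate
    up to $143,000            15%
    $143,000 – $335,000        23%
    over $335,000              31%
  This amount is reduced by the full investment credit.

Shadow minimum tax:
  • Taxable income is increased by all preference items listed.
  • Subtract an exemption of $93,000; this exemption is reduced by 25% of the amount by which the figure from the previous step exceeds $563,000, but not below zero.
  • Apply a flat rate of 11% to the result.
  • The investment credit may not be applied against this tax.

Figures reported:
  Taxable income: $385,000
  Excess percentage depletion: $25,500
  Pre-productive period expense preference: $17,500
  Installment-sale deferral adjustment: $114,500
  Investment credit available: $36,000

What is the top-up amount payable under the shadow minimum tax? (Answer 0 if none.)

$4,335

Shadow minimum tax:
  Adjusted income: $385,000 + $25,500 + $17,500 + $114,500 = $542,500
  Exemption: $542,500 ≤ $563,000, so full $93,000 applies
  Base: $542,500 − $93,000 = $449,500
  $449,500 × 11% = $49,445

Standard income tax:
  $143,000 × 15% = $21,450
  $192,000 × 23% = $44,160
  $50,000 × 31% = $15,500
  → $81,110
  Less investment credit $36,000 → $45,110

Excess of shadow minimum tax over standard income tax: $49,445 − $45,110 = $4,335.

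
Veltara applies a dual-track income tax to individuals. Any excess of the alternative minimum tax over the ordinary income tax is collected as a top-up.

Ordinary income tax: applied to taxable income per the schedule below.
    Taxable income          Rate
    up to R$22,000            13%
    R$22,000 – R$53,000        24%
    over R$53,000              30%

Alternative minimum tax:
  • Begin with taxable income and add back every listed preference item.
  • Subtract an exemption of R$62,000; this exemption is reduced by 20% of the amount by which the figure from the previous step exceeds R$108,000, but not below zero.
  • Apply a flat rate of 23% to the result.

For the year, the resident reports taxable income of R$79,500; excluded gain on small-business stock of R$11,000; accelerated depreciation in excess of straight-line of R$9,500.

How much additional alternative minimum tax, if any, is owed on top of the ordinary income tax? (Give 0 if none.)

R$0

Ordinary income tax:
  R$22,000 × 13% = R$2,860
  R$31,000 × 24% = R$7,440
  R$26,500 × 30% = R$7,950
  → R$18,250

Alternative minimum tax:
  Adjusted income: R$79,500 + R$11,000 + R$9,500 = R$100,000
  Exemption: R$100,000 ≤ R$108,000, so full R$62,000 applies
  Base: R$100,000 − R$62,000 = R$38,000
  R$38,000 × 23% = R$8,740

R$8,740 ≤ R$18,250, so no add-on is due.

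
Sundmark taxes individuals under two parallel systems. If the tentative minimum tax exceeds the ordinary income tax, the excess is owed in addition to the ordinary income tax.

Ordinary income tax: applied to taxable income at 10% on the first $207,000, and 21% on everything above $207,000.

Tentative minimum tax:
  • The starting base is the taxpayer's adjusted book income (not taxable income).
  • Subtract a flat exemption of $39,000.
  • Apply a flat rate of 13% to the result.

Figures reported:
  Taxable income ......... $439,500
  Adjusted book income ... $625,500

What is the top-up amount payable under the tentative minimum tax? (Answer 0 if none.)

Ordinary income tax:
  $207,000 × 10% = $20,700
  $232,500 × 21% = $48,825
  → $69,525

Tentative minimum tax:
  Base (adjusted book income): $625,500
  Less exemption $39,000 → base $586,500
  $586,500 × 13% = $76,245

Excess of tentative minimum tax over ordinary income tax: $76,245 − $69,525 = $6,720.

$6,720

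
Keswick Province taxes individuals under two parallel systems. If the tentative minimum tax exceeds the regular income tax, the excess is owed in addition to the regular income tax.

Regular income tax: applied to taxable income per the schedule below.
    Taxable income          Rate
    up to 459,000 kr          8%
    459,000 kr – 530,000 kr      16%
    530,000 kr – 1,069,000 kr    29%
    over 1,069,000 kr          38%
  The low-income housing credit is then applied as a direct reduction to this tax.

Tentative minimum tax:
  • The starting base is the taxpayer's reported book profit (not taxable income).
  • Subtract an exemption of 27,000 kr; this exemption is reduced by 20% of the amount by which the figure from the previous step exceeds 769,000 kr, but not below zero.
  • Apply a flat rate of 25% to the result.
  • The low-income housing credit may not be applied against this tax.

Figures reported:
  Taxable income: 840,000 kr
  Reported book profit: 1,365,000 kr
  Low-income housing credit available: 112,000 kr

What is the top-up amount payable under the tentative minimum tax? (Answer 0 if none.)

315,270 kr

Tentative minimum tax:
  Base (reported book profit): 1,365,000 kr
  Exemption: 20% × (1,365,000 kr − 769,000 kr) = 119,200 kr ≥ 27,000 kr, so the exemption is fully phased out
  Base: 1,365,000 kr − 0 kr = 1,365,000 kr
  1,365,000 kr × 25% = 341,250 kr

Regular income tax:
  459,000 kr × 8% = 36,720 kr
  71,000 kr × 16% = 11,360 kr
  310,000 kr × 29% = 89,900 kr
  → 137,980 kr
  Less low-income housing credit 112,000 kr → 25,980 kr

Excess of tentative minimum tax over regular income tax: 341,250 kr − 25,980 kr = 315,270 kr.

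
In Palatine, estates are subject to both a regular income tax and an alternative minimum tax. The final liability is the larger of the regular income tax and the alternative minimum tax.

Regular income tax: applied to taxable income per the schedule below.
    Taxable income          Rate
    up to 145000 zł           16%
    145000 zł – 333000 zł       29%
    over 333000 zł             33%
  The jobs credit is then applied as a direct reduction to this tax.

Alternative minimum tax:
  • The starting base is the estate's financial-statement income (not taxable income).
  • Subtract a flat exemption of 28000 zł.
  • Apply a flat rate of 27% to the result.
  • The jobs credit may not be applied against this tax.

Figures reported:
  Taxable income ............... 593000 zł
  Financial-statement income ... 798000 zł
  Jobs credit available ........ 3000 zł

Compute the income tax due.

Alternative minimum tax:
  Base (financial-statement income): 798000 zł
  Less exemption 28000 zł → base 770000 zł
  770000 zł × 27% = 207900 zł

Regular income tax:
  145000 zł × 16% = 23200 zł
  188000 zł × 29% = 54520 zł
  260000 zł × 33% = 85800 zł
  → 163520 zł
  Less jobs credit 3000 zł → 160520 zł

207900 zł > 160520 zł, so the alternative minimum tax is the binding amount.

207900 zł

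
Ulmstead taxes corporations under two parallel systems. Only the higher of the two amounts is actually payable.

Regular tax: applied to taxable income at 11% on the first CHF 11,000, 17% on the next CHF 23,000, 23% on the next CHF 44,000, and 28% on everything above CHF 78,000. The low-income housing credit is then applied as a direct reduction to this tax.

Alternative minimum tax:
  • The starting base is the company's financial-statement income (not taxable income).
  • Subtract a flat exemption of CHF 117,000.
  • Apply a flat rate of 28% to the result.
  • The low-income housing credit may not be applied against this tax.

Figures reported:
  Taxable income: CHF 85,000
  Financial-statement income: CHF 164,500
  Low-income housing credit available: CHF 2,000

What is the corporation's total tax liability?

CHF 15,200

Regular tax:
  CHF 11,000 × 11% = CHF 1,210
  CHF 23,000 × 17% = CHF 3,910
  CHF 44,000 × 23% = CHF 10,120
  CHF 7,000 × 28% = CHF 1,960
  → CHF 17,200
  Less low-income housing credit CHF 2,000 → CHF 15,200

Alternative minimum tax:
  Base (financial-statement income): CHF 164,500
  Less exemption CHF 117,000 → base CHF 47,500
  CHF 47,500 × 28% = CHF 13,300

CHF 15,200 > CHF 13,300, so the regular tax governs.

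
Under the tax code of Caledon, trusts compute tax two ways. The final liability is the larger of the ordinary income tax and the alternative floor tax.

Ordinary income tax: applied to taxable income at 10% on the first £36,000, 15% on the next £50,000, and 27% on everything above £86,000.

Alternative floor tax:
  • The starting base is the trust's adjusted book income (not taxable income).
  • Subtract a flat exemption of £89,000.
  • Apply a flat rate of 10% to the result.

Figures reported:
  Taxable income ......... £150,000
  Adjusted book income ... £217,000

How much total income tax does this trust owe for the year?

£28,380

Alternative floor tax:
  Base (adjusted book income): £217,000
  Less exemption £89,000 → base £128,000
  £128,000 × 10% = £12,800

Ordinary income tax:
  £36,000 × 10% = £3,600
  £50,000 × 15% = £7,500
  £64,000 × 27% = £17,280
  → £28,380

£28,380 > £12,800, so the ordinary income tax governs.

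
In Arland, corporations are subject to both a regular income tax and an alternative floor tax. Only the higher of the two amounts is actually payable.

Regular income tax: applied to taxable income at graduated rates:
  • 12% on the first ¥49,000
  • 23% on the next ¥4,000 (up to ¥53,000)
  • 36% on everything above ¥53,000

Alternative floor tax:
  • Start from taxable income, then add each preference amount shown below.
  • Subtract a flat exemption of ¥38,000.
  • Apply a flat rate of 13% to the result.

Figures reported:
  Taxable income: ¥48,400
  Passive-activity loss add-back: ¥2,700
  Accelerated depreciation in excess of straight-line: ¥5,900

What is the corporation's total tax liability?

¥5,808

Alternative floor tax:
  Adjusted income: ¥48,400 + ¥2,700 + ¥5,900 = ¥57,000
  Less exemption ¥38,000 → base ¥19,000
  ¥19,000 × 13% = ¥2,470

Regular income tax:
  ¥48,400 × 12% = ¥5,808

¥5,808 > ¥2,470, so the regular income tax governs.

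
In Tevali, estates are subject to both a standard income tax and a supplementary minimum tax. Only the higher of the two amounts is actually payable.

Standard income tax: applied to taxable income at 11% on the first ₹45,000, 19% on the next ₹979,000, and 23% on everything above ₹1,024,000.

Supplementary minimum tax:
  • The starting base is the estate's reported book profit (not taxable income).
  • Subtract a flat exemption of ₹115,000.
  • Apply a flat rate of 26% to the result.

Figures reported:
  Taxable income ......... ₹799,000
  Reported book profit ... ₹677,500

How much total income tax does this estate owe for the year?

₹148,210

Supplementary minimum tax:
  Base (reported book profit): ₹677,500
  Less exemption ₹115,000 → base ₹562,500
  ₹562,500 × 26% = ₹146,250

Standard income tax:
  ₹45,000 × 11% = ₹4,950
  ₹754,000 × 19% = ₹143,260
  → ₹148,210

₹148,210 > ₹146,250, so the standard income tax governs.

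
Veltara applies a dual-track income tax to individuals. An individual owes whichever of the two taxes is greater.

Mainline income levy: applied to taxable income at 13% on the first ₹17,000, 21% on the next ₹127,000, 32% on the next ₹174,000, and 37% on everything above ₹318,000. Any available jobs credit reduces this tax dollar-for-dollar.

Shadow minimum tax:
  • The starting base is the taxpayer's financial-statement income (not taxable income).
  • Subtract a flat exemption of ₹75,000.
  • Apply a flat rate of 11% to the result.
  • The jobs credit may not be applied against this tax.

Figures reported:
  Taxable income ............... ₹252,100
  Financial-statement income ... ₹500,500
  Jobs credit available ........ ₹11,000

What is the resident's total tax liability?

₹52,472

Mainline income levy:
  ₹17,000 × 13% = ₹2,210
  ₹127,000 × 21% = ₹26,670
  ₹108,100 × 32% = ₹34,592
  → ₹63,472
  Less jobs credit ₹11,000 → ₹52,472

Shadow minimum tax:
  Base (financial-statement income): ₹500,500
  Less exemption ₹75,000 → base ₹425,500
  ₹425,500 × 11% = ₹46,805

₹52,472 > ₹46,805, so the mainline income levy governs.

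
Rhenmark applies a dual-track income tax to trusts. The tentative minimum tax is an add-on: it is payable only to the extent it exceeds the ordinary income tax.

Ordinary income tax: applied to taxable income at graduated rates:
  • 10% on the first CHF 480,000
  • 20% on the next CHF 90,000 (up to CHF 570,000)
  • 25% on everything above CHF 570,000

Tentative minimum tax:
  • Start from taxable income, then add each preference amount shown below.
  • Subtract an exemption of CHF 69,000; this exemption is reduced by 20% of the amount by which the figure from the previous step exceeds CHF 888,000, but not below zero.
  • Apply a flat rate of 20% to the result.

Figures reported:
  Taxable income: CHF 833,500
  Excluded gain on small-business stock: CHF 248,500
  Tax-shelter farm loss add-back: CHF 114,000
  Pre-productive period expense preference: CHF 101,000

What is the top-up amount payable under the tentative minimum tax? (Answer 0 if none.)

Tentative minimum tax:
  Adjusted income: CHF 833,500 + CHF 248,500 + CHF 114,000 + CHF 101,000 = CHF 1,297,000
  Exemption: 20% × (CHF 1,297,000 − CHF 888,000) = CHF 81,800 ≥ CHF 69,000, so the exemption is fully phased out
  Base: CHF 1,297,000 − CHF 0 = CHF 1,297,000
  CHF 1,297,000 × 20% = CHF 259,400

Ordinary income tax:
  CHF 480,000 × 10% = CHF 48,000
  CHF 90,000 × 20% = CHF 18,000
  CHF 263,500 × 25% = CHF 65,875
  → CHF 131,875

Excess of tentative minimum tax over ordinary income tax: CHF 259,400 − CHF 131,875 = CHF 127,525.

CHF 127,525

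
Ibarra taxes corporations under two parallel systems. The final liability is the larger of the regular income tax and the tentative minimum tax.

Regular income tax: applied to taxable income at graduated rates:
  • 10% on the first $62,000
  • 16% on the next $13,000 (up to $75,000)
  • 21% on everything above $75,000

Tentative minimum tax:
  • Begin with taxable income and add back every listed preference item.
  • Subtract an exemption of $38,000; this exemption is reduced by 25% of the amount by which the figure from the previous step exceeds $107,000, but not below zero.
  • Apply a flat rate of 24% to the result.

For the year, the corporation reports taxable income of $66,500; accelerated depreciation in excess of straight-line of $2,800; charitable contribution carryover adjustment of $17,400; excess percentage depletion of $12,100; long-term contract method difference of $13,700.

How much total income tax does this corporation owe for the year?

$18,210

Regular income tax:
  $62,000 × 10% = $6,200
  $4,500 × 16% = $720
  → $6,920

Tentative minimum tax:
  Adjusted income: $66,500 + $2,800 + $17,400 + $12,100 + $13,700 = $112,500
  Exemption: $38,000 − 25% × ($112,500 − $107,000) = $38,000 − $1,375 = $36,625
  Base: $112,500 − $36,625 = $75,875
  $75,875 × 24% = $18,210

$18,210 > $6,920, so the tentative minimum tax is the binding amount.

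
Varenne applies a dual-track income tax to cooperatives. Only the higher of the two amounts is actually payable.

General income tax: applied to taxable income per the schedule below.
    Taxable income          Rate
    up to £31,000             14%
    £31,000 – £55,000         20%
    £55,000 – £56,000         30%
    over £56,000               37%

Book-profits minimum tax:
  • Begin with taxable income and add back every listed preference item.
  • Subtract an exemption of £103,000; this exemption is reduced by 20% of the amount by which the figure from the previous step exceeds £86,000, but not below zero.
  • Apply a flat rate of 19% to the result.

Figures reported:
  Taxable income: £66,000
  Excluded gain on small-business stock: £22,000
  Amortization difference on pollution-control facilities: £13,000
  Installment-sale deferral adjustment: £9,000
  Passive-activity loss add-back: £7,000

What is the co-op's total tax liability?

General income tax:
  £31,000 × 14% = £4,340
  £24,000 × 20% = £4,800
  £1,000 × 30% = £300
  £10,000 × 37% = £3,700
  → £13,140

Book-profits minimum tax:
  Adjusted income: £66,000 + £22,000 + £13,000 + £9,000 + £7,000 = £117,000
  Exemption: £103,000 − 20% × (£117,000 − £86,000) = £103,000 − £6,200 = £96,800
  Base: £117,000 − £96,800 = £20,200
  £20,200 × 19% = £3,838

£13,140 > £3,838, so the general income tax governs.

£13,140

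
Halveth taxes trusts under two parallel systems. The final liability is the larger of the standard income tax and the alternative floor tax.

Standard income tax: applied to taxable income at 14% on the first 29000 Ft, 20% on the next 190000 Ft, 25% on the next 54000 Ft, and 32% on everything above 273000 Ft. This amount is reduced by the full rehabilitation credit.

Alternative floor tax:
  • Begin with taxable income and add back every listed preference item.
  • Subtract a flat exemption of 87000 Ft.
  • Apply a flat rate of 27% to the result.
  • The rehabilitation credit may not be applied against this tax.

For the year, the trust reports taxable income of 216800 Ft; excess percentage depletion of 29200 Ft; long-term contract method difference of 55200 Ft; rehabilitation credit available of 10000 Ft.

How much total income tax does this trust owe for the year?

57834 Ft

Alternative floor tax:
  Adjusted income: 216800 Ft + 29200 Ft + 55200 Ft = 301200 Ft
  Less exemption 87000 Ft → base 214200 Ft
  214200 Ft × 27% = 57834 Ft

Standard income tax:
  29000 Ft × 14% = 4060 Ft
  187800 Ft × 20% = 37560 Ft
  → 41620 Ft
  Less rehabilitation credit 10000 Ft → 31620 Ft

57834 Ft > 31620 Ft, so the alternative floor tax is the binding amount.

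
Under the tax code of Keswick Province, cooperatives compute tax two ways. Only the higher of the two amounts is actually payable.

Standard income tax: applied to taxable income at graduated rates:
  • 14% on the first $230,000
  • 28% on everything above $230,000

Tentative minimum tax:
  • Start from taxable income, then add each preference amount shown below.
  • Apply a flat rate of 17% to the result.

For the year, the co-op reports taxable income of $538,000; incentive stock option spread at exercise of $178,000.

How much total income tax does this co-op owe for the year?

Standard income tax:
  $230,000 × 14% = $32,200
  $308,000 × 28% = $86,240
  → $118,440

Tentative minimum tax:
  Adjusted income: $538,000 + $178,000 = $716,000
  $716,000 × 17% = $121,720

$121,720 > $118,440, so the tentative minimum tax is the binding amount.

$121,720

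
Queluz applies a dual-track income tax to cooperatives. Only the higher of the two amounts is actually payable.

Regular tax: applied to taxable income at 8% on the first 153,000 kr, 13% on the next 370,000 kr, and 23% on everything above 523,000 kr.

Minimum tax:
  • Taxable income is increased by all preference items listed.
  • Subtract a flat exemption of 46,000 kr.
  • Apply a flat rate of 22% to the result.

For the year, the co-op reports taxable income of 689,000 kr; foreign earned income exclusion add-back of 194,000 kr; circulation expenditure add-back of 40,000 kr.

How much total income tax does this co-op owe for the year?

192,940 kr

Minimum tax:
  Adjusted income: 689,000 kr + 194,000 kr + 40,000 kr = 923,000 kr
  Less exemption 46,000 kr → base 877,000 kr
  877,000 kr × 22% = 192,940 kr

Regular tax:
  153,000 kr × 8% = 12,240 kr
  370,000 kr × 13% = 48,100 kr
  166,000 kr × 23% = 38,180 kr
  → 98,520 kr

192,940 kr > 98,520 kr, so the minimum tax is the binding amount.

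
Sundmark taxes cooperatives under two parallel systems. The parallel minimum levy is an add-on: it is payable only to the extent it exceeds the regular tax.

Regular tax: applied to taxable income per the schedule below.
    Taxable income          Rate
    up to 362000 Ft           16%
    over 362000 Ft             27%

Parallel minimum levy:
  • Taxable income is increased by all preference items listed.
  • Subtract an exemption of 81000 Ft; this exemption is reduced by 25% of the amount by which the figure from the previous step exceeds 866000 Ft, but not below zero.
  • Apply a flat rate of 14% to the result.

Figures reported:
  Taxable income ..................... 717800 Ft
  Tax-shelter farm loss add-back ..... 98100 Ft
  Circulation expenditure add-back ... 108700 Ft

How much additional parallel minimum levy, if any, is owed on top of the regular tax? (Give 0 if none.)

Parallel minimum levy:
  Adjusted income: 717800 Ft + 98100 Ft + 108700 Ft = 924600 Ft
  Exemption: 81000 Ft − 25% × (924600 Ft − 866000 Ft) = 81000 Ft − 14650 Ft = 66350 Ft
  Base: 924600 Ft − 66350 Ft = 858250 Ft
  858250 Ft × 14% = 120155 Ft

Regular tax:
  362000 Ft × 16% = 57920 Ft
  355800 Ft × 27% = 96066 Ft
  → 153986 Ft

120155 Ft ≤ 153986 Ft, so no add-on is due.

0 Ft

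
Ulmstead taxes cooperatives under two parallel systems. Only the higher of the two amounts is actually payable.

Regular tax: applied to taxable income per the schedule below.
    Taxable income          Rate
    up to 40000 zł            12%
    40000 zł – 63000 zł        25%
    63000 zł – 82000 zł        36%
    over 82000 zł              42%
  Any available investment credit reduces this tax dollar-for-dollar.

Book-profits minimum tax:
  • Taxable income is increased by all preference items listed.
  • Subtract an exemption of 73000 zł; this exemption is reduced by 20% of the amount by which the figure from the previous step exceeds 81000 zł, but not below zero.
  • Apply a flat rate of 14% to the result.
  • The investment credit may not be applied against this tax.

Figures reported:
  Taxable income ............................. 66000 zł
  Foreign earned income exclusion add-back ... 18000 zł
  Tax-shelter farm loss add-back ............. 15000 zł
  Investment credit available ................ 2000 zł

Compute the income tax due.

9630 zł

Regular tax:
  40000 zł × 12% = 4800 zł
  23000 zł × 25% = 5750 zł
  3000 zł × 36% = 1080 zł
  → 11630 zł
  Less investment credit 2000 zł → 9630 zł

Book-profits minimum tax:
  Adjusted income: 66000 zł + 18000 zł + 15000 zł = 99000 zł
  Exemption: 73000 zł − 20% × (99000 zł − 81000 zł) = 73000 zł − 3600 zł = 69400 zł
  Base: 99000 zł − 69400 zł = 29600 zł
  29600 zł × 14% = 4144 zł

9630 zł > 4144 zł, so the regular tax governs.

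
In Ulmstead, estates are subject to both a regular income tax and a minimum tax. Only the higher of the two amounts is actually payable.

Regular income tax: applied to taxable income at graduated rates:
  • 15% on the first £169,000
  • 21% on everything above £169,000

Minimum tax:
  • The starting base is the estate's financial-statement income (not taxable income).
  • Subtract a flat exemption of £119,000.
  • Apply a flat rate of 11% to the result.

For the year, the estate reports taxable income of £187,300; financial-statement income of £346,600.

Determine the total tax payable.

Regular income tax:
  £169,000 × 15% = £25,350
  £18,300 × 21% = £3,843
  → £29,193

Minimum tax:
  Base (financial-statement income): £346,600
  Less exemption £119,000 → base £227,600
  £227,600 × 11% = £25,036

£29,193 > £25,036, so the regular income tax governs.

£29,193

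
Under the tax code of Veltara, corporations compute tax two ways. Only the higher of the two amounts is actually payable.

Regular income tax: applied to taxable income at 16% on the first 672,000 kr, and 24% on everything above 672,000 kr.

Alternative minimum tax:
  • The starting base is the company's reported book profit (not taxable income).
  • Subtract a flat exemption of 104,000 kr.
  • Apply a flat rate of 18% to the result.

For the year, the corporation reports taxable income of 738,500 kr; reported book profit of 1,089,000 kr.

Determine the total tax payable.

177,300 kr

Regular income tax:
  672,000 kr × 16% = 107,520 kr
  66,500 kr × 24% = 15,960 kr
  → 123,480 kr

Alternative minimum tax:
  Base (reported book profit): 1,089,000 kr
  Less exemption 104,000 kr → base 985,000 kr
  985,000 kr × 18% = 177,300 kr

177,300 kr > 123,480 kr, so the alternative minimum tax is the binding amount.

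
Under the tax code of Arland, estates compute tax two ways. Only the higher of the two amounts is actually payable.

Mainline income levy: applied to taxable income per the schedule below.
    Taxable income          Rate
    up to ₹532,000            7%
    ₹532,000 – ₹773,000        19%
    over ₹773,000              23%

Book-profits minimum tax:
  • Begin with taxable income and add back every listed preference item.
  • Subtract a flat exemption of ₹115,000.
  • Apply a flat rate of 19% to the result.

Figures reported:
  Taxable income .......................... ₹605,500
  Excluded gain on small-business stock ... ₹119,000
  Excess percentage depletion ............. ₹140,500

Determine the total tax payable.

Book-profits minimum tax:
  Adjusted income: ₹605,500 + ₹119,000 + ₹140,500 = ₹865,000
  Less exemption ₹115,000 → base ₹750,000
  ₹750,000 × 19% = ₹142,500

Mainline income levy:
  ₹532,000 × 7% = ₹37,240
  ₹73,500 × 19% = ₹13,965
  → ₹51,205

₹142,500 > ₹51,205, so the book-profits minimum tax is the binding amount.

₹142,500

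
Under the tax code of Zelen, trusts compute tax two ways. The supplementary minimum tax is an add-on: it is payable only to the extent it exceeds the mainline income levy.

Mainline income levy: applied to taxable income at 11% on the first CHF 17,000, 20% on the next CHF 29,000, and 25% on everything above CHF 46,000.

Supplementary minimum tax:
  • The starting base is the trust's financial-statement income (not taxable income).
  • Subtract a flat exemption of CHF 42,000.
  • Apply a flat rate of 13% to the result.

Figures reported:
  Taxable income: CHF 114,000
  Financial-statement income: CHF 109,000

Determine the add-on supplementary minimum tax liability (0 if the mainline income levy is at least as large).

Supplementary minimum tax:
  Base (financial-statement income): CHF 109,000
  Less exemption CHF 42,000 → base CHF 67,000
  CHF 67,000 × 13% = CHF 8,710

Mainline income levy:
  CHF 17,000 × 11% = CHF 1,870
  CHF 29,000 × 20% = CHF 5,800
  CHF 68,000 × 25% = CHF 17,000
  → CHF 24,670

CHF 8,710 ≤ CHF 24,670, so no add-on is due.

CHF 0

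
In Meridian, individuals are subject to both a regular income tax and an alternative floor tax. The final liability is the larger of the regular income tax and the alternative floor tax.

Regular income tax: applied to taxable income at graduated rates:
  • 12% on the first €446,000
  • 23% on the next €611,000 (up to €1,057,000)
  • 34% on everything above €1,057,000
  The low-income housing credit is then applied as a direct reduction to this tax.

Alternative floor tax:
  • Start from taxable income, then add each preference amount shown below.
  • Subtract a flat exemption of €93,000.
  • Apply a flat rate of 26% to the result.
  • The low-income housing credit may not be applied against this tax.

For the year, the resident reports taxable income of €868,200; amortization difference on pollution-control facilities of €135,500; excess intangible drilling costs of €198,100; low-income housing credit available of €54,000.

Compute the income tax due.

Regular income tax:
  €446,000 × 12% = €53,520
  €422,200 × 23% = €97,106
  → €150,626
  Less low-income housing credit €54,000 → €96,626

Alternative floor tax:
  Adjusted income: €868,200 + €135,500 + €198,100 = €1,201,800
  Less exemption €93,000 → base €1,108,800
  €1,108,800 × 26% = €288,288

€288,288 > €96,626, so the alternative floor tax is the binding amount.

€288,288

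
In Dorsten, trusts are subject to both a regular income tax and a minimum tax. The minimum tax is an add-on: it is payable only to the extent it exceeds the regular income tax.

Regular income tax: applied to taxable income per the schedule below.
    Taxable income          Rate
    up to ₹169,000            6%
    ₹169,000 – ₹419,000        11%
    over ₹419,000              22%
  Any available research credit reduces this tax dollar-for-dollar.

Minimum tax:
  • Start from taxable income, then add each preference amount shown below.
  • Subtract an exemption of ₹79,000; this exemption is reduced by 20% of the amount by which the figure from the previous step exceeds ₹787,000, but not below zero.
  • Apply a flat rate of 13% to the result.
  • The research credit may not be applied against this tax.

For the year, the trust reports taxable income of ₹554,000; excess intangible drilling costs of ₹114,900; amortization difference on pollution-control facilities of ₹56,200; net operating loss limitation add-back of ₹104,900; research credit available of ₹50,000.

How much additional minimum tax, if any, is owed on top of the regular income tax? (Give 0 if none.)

Regular income tax:
  ₹169,000 × 6% = ₹10,140
  ₹250,000 × 11% = ₹27,500
  ₹135,000 × 22% = ₹29,700
  → ₹67,340
  Less research credit ₹50,000 → ₹17,340

Minimum tax:
  Adjusted income: ₹554,000 + ₹114,900 + ₹56,200 + ₹104,900 = ₹830,000
  Exemption: ₹79,000 − 20% × (₹830,000 − ₹787,000) = ₹79,000 − ₹8,600 = ₹70,400
  Base: ₹830,000 − ₹70,400 = ₹759,600
  ₹759,600 × 13% = ₹98,748

Excess of minimum tax over regular income tax: ₹98,748 − ₹17,340 = ₹81,408.

₹81,408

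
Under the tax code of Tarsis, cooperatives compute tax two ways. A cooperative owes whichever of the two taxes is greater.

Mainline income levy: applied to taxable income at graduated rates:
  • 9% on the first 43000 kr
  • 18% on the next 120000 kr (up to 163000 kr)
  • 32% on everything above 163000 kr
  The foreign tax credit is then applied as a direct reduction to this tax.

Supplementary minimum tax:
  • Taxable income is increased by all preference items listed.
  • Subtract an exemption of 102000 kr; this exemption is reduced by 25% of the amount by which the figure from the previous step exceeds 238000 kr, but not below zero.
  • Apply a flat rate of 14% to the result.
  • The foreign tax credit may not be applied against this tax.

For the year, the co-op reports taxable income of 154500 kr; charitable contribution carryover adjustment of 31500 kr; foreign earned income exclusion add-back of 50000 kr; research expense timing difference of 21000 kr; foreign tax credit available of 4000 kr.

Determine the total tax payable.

Mainline income levy:
  43000 kr × 9% = 3870 kr
  111500 kr × 18% = 20070 kr
  → 23940 kr
  Less foreign tax credit 4000 kr → 19940 kr

Supplementary minimum tax:
  Adjusted income: 154500 kr + 31500 kr + 50000 kr + 21000 kr = 257000 kr
  Exemption: 102000 kr − 25% × (257000 kr − 238000 kr) = 102000 kr − 4750 kr = 97250 kr
  Base: 257000 kr − 97250 kr = 159750 kr
  159750 kr × 14% = 22365 kr

22365 kr > 19940 kr, so the supplementary minimum tax is the binding amount.

22365 kr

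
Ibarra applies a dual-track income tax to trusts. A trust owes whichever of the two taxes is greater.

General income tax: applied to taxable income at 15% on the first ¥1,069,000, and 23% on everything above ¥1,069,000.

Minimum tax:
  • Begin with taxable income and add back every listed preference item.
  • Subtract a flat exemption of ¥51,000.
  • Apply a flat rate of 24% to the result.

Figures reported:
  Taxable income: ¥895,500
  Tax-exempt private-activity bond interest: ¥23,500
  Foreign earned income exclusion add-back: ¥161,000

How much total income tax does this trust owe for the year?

¥246,960

General income tax:
  ¥895,500 × 15% = ¥134,325

Minimum tax:
  Adjusted income: ¥895,500 + ¥23,500 + ¥161,000 = ¥1,080,000
  Less exemption ¥51,000 → base ¥1,029,000
  ¥1,029,000 × 24% = ¥246,960

¥246,960 > ¥134,325, so the minimum tax is the binding amount.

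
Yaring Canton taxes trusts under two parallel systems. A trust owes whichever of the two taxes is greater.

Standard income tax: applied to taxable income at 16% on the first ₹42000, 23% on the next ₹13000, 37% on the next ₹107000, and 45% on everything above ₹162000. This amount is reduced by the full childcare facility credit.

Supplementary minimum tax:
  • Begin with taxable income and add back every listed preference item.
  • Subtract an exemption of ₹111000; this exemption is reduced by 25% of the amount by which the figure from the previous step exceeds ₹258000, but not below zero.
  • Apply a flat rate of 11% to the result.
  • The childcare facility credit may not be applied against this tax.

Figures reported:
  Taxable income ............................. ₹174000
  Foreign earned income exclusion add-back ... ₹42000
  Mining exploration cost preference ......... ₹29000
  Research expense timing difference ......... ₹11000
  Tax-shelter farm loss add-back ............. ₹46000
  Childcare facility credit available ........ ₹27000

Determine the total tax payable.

₹27700

Supplementary minimum tax:
  Adjusted income: ₹174000 + ₹42000 + ₹29000 + ₹11000 + ₹46000 = ₹302000
  Exemption: ₹111000 − 25% × (₹302000 − ₹258000) = ₹111000 − ₹11000 = ₹100000
  Base: ₹302000 − ₹100000 = ₹202000
  ₹202000 × 11% = ₹22220

Standard income tax:
  ₹42000 × 16% = ₹6720
  ₹13000 × 23% = ₹2990
  ₹107000 × 37% = ₹39590
  ₹12000 × 45% = ₹5400
  → ₹54700
  Less childcare facility credit ₹27000 → ₹27700

₹27700 > ₹22220, so the standard income tax governs.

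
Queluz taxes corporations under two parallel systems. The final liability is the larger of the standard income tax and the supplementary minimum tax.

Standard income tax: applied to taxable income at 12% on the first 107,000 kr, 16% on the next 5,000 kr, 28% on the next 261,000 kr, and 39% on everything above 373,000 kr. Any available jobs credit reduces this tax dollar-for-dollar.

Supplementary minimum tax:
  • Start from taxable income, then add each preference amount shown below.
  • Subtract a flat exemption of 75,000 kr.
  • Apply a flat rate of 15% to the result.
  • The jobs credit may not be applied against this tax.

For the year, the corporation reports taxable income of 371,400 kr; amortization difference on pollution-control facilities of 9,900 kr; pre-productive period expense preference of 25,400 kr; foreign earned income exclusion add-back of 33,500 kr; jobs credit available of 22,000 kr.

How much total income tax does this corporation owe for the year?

Standard income tax:
  107,000 kr × 12% = 12,840 kr
  5,000 kr × 16% = 800 kr
  259,400 kr × 28% = 72,632 kr
  → 86,272 kr
  Less jobs credit 22,000 kr → 64,272 kr

Supplementary minimum tax:
  Adjusted income: 371,400 kr + 9,900 kr + 25,400 kr + 33,500 kr = 440,200 kr
  Less exemption 75,000 kr → base 365,200 kr
  365,200 kr × 15% = 54,780 kr

64,272 kr > 54,780 kr, so the standard income tax governs.

64,272 kr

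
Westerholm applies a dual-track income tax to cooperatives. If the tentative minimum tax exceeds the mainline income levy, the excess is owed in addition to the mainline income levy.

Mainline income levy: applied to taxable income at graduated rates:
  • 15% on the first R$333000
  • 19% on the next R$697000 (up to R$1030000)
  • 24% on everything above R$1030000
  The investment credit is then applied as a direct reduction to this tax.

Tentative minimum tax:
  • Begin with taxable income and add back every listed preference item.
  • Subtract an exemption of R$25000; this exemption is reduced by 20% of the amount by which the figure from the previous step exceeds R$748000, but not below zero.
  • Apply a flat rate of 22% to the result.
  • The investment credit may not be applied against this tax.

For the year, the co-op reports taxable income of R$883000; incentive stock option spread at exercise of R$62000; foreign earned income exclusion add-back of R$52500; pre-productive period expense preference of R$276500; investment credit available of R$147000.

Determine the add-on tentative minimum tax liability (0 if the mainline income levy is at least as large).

Tentative minimum tax:
  Adjusted income: R$883000 + R$62000 + R$52500 + R$276500 = R$1274000
  Exemption: 20% × (R$1274000 − R$748000) = R$105200 ≥ R$25000, so the exemption is fully phased out
  Base: R$1274000 − R$0 = R$1274000
  R$1274000 × 22% = R$280280

Mainline income levy:
  R$333000 × 15% = R$49950
  R$550000 × 19% = R$104500
  → R$154450
  Less investment credit R$147000 → R$7450

Excess of tentative minimum tax over mainline income levy: R$280280 − R$7450 = R$272830.

R$272830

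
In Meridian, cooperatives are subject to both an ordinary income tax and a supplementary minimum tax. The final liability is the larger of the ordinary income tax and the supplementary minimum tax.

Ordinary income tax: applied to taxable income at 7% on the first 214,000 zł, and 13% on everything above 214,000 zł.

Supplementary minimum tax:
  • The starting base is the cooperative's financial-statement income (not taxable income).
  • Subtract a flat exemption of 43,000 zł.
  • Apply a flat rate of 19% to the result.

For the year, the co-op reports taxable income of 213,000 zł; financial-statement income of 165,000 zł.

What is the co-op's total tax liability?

Supplementary minimum tax:
  Base (financial-statement income): 165,000 zł
  Less exemption 43,000 zł → base 122,000 zł
  122,000 zł × 19% = 23,180 zł

Ordinary income tax:
  213,000 zł × 7% = 14,910 zł

23,180 zł > 14,910 zł, so the supplementary minimum tax is the binding amount.

23,180 zł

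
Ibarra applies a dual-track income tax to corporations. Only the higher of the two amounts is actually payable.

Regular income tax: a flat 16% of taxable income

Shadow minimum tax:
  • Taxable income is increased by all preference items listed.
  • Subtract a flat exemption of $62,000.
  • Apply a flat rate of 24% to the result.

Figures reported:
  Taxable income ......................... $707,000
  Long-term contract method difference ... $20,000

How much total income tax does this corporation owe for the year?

Shadow minimum tax:
  Adjusted income: $707,000 + $20,000 = $727,000
  Less exemption $62,000 → base $665,000
  $665,000 × 24% = $159,600

Regular income tax:
  $707,000 × 16% = $113,120

$159,600 > $113,120, so the shadow minimum tax is the binding amount.

$159,600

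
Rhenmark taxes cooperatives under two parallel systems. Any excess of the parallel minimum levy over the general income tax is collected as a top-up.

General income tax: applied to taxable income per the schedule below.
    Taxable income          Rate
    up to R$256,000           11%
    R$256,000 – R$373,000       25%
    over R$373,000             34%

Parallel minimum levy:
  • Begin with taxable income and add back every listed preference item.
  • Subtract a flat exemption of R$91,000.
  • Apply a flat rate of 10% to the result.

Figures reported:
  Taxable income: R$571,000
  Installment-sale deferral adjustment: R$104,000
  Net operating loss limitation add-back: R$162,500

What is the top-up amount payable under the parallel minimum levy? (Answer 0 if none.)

R$0

General income tax:
  R$256,000 × 11% = R$28,160
  R$117,000 × 25% = R$29,250
  R$198,000 × 34% = R$67,320
  → R$124,730

Parallel minimum levy:
  Adjusted income: R$571,000 + R$104,000 + R$162,500 = R$837,500
  Less exemption R$91,000 → base R$746,500
  R$746,500 × 10% = R$74,650

R$74,650 ≤ R$124,730, so no add-on is due.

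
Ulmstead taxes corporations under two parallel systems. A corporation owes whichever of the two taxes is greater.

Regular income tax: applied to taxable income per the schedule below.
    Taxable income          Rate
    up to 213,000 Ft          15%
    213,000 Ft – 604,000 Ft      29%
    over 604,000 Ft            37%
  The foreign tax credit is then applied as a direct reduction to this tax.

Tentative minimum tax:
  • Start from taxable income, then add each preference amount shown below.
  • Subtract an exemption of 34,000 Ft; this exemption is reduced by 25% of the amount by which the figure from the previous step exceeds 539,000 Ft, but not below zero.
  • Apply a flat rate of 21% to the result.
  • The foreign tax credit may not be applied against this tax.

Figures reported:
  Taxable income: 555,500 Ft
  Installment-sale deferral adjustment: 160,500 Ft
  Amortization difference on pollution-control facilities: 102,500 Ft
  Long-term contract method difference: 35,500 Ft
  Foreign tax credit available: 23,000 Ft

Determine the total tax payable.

Regular income tax:
  213,000 Ft × 15% = 31,950 Ft
  342,500 Ft × 29% = 99,325 Ft
  → 131,275 Ft
  Less foreign tax credit 23,000 Ft → 108,275 Ft

Tentative minimum tax:
  Adjusted income: 555,500 Ft + 160,500 Ft + 102,500 Ft + 35,500 Ft = 854,000 Ft
  Exemption: 25% × (854,000 Ft − 539,000 Ft) = 78,750 Ft ≥ 34,000 Ft, so the exemption is fully phased out
  Base: 854,000 Ft − 0 Ft = 854,000 Ft
  854,000 Ft × 21% = 179,340 Ft

179,340 Ft > 108,275 Ft, so the tentative minimum tax is the binding amount.

179,340 Ft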